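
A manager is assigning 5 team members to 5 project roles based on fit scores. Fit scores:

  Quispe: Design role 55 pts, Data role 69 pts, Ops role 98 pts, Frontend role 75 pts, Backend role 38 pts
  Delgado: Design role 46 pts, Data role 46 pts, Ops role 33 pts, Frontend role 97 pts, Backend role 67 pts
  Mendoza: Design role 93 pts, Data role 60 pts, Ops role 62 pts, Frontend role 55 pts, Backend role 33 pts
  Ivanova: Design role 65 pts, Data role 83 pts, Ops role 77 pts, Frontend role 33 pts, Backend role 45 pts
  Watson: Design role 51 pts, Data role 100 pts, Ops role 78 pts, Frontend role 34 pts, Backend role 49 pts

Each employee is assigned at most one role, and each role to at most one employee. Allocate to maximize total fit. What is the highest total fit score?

Max total: 433 pts

Optimal: Quispe→Ops role (98 pts), Delgado→Frontend role (97 pts), Mendoza→Design role (93 pts), Ivanova→Backend role (45 pts), Watson→Data role (100 pts) — total 98+97+93+45+100 = 433 pts.
Swapping Ivanova↔Delgado (Ivanova→Frontend role 33 pts, Delgado→Backend role 67 pts) loses 42.
No other one-to-one assignment exceeds 433 pts.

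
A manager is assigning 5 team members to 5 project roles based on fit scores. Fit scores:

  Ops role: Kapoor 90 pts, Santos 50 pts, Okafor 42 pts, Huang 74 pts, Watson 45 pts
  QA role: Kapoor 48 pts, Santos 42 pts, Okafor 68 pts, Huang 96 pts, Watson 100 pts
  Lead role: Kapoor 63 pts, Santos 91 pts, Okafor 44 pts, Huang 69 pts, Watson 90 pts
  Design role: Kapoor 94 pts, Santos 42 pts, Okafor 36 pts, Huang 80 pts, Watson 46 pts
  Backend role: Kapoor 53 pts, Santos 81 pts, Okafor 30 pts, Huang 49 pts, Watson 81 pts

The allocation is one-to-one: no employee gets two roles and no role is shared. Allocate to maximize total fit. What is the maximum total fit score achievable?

Maximum total: 410 pts

This is a one-to-one assignment (maximum-weight bipartite matching).
Optimal: Kapoor→Ops role (90 pts), Santos→Lead role (91 pts), Okafor→QA role (68 pts), Huang→Design role (80 pts), Watson→Backend role (81 pts) — total 90+91+68+80+81 = 410 pts.
Column-greedy (each role in turn goes to its best remaining employee) gives 391 pts, worse by 19.
Every other assignment is strictly worse.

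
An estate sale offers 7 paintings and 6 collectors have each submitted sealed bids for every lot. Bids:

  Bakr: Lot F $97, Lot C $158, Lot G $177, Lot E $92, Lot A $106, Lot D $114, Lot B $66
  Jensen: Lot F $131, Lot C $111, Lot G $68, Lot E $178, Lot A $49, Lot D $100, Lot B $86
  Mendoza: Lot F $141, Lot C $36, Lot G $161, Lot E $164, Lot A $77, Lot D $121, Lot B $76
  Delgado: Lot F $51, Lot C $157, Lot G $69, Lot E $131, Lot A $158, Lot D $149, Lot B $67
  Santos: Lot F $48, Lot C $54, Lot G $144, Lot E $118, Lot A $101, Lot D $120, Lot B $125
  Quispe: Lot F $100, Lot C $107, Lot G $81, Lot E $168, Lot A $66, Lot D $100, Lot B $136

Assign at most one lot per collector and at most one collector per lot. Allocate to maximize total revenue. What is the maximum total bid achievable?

This is the linear assignment problem.
Optimal: Bakr→Lot C ($158), Jensen→Lot E ($178), Mendoza→Lot F ($141), Delgado→Lot A ($158), Santos→Lot G ($144), Quispe→Lot B ($136) — total 158+178+141+158+144+136 = $915.
Max-entry greedy (repeatedly take the single best remaining cell) gives $910, worse by 5.
No other one-to-one assignment exceeds $915.

Max total: $915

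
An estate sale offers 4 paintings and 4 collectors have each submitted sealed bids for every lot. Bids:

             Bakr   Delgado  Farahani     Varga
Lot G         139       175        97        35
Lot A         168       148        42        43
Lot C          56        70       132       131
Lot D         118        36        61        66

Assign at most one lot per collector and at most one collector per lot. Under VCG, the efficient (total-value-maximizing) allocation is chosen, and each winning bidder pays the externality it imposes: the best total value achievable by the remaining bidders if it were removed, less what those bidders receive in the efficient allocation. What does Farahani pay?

Farahani pays $65.

Efficient allocation: Bakr→Lot A ($168), Delgado→Lot G ($175), Farahani→Lot C ($132), Varga→Lot D ($66); total welfare W = $541.
Farahani receives Lot C at value $132, so the others get W − 132 = $409.
Without Farahani: best allocation of the remaining 3 bidders over all 4 lots is Bakr→Lot A ($168), Delgado→Lot G ($175), Varga→Lot C ($131), total $474.
VCG payment = (others' best without Farahani) − (others' welfare with Farahani) = 474 − 409 = $65.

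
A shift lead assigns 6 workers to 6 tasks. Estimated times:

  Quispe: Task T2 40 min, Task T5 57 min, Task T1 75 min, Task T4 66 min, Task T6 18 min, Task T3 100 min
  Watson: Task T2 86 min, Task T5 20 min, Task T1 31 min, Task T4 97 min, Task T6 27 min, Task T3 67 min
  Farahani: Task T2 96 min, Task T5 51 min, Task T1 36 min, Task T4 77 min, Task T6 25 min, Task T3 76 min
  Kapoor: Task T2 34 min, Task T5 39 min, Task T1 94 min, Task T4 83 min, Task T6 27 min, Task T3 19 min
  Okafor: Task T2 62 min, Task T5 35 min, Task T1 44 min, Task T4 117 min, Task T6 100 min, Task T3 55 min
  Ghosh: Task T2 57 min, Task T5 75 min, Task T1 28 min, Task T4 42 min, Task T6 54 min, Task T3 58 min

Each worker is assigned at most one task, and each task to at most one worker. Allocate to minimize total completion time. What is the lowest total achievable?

Minimum total: 190 min

Optimal: Quispe→Task T2 (40 min), Watson→Task T5 (20 min), Farahani→Task T6 (25 min), Kapoor→Task T3 (19 min), Okafor→Task T1 (44 min), Ghosh→Task T4 (42 min) — total 40+20+25+19+44+42 = 190 min.
Min-entry greedy (repeatedly take the single cheapest remaining cell) gives 224 min, worse by 34.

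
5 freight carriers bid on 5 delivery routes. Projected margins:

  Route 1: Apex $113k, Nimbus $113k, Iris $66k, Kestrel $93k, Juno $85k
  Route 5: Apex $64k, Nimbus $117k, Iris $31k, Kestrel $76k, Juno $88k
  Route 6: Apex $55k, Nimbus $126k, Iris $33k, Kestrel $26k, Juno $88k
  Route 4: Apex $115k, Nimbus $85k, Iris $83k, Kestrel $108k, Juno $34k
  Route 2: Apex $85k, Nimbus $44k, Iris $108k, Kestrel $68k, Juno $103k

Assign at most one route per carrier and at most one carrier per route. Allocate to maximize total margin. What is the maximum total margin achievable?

This is the linear assignment problem.
Optimal: Apex→Route 1 ($113k), Nimbus→Route 6 ($126k), Iris→Route 2 ($108k), Kestrel→Route 4 ($108k), Juno→Route 5 ($88k) — total 113+126+108+108+88 = $543k.

Max total: $543k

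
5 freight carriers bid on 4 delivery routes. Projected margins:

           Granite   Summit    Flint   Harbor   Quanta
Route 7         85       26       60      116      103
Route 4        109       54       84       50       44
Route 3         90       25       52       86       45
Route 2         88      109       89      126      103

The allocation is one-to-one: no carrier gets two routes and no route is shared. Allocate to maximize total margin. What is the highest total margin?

Optimal: Quanta→Route 7 ($103k), Granite→Route 4 ($109k), Harbor→Route 3 ($86k), Summit→Route 2 ($109k) — total 103+109+86+109 = $407k.
Max-entry greedy (repeatedly take the single best remaining cell) gives $390k, worse by 17.
No other one-to-one assignment exceeds $407k.

Maximum total: $407k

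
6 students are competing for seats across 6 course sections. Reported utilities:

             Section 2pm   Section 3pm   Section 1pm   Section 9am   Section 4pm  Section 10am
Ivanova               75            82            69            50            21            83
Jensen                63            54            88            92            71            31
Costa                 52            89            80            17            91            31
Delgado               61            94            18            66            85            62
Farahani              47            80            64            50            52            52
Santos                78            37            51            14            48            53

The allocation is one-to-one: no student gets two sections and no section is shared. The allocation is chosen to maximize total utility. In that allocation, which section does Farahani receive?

Farahani receives Section 1pm.

Optimal: Ivanova→Section 10am (83 points), Jensen→Section 9am (92 points), Costa→Section 4pm (91 points), Delgado→Section 3pm (94 points), Farahani→Section 1pm (64 points), Santos→Section 2pm (78 points) — total 83+92+91+94+64+78 = 502 points.
Column-greedy (each section in turn goes to its best remaining student) gives 453 points, worse by 49.
Farahani's own top section is Section 3pm (80 points), but forcing Farahani→Section 3pm and reassigning the rest optimally gives only 498 points — worse by 4.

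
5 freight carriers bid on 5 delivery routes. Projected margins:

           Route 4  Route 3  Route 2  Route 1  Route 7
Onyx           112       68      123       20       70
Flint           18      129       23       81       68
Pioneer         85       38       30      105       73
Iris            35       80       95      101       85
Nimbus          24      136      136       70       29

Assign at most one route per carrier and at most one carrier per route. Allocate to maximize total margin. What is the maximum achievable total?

Treat this as an assignment problem: match each carrier to one route.
Optimal: Onyx→Route 4 ($112k), Flint→Route 3 ($129k), Pioneer→Route 1 ($105k), Iris→Route 7 ($85k), Nimbus→Route 2 ($136k) — total 112+129+105+85+136 = $567k.
Max-entry greedy (repeatedly take the single best remaining cell) gives $467k, worse by 100.

Maximum total: $567k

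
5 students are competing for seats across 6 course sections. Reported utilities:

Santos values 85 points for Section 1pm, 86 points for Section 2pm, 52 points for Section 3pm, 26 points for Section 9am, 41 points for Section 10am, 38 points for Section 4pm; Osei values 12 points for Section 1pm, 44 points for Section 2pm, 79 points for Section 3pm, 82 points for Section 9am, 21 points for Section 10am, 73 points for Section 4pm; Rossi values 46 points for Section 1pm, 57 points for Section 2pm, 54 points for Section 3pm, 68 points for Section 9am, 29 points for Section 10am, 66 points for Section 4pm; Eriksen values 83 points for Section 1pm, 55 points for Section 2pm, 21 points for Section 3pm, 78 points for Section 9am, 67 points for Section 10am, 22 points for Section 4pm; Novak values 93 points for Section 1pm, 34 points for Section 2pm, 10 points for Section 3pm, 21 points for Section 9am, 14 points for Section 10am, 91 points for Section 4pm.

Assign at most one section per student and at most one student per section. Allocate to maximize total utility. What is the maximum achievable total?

This is the linear assignment problem.
Optimal: Santos→Section 2pm (86 points), Osei→Section 3pm (79 points), Rossi→Section 9am (68 points), Eriksen→Section 1pm (83 points), Novak→Section 4pm (91 points) — total 86+79+68+83+91 = 407 points.
Max-entry greedy (repeatedly take the single best remaining cell) gives 394 points, worse by 13.
No other one-to-one assignment exceeds 407 points.

Max total: 407 points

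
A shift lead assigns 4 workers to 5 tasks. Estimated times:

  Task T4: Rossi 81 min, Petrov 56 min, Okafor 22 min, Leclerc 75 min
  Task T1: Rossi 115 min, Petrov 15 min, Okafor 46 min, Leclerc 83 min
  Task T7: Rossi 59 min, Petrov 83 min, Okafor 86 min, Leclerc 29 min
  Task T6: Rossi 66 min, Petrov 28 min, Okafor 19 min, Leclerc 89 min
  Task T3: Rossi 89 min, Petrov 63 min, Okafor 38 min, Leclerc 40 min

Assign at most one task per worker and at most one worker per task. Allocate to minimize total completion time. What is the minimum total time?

Minimum total: 132 min

Optimal: Rossi→Task T6 (66 min), Petrov→Task T1 (15 min), Okafor→Task T4 (22 min), Leclerc→Task T7 (29 min) — total 66+15+22+29 = 132 min.
Min-entry greedy (repeatedly take the single cheapest remaining cell) gives 144 min, worse by 12.
Next-best assignment: Rossi→Task T7, Petrov→Task T1, Okafor→Task T6, Leclerc→Task T3 = 133 min.
Swapping Leclerc↔Okafor (Leclerc→Task T4 75 min, Okafor→Task T7 86 min) adds 110.
Every other assignment is strictly worse.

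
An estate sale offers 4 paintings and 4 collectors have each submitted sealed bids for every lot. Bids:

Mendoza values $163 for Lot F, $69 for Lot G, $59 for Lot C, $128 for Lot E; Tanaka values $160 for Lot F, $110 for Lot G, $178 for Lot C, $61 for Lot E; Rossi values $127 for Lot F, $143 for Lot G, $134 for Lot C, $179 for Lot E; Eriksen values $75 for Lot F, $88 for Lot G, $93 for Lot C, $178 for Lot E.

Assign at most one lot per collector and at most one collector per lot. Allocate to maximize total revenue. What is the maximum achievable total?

Max total: $662

Optimal: Mendoza→Lot F ($163), Tanaka→Lot C ($178), Rossi→Lot G ($143), Eriksen→Lot E ($178) — total 163+178+143+178 = $662.
Swapping Rossi↔Mendoza (Rossi→Lot F $127, Mendoza→Lot G $69) loses 110.
Every other assignment is strictly worse.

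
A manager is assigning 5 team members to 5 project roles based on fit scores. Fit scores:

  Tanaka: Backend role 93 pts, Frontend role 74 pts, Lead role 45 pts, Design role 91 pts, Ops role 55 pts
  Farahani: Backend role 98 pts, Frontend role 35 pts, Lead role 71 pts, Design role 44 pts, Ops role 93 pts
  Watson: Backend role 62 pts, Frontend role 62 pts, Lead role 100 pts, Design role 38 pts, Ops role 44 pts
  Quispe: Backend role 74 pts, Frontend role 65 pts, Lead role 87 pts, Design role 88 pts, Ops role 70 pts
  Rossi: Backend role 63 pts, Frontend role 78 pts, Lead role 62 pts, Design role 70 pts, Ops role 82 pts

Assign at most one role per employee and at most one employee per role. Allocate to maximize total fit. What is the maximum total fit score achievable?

Maximum total: 452 pts

This is a one-to-one assignment (maximum-weight bipartite matching).
Optimal: Tanaka→Backend role (93 pts), Farahani→Ops role (93 pts), Watson→Lead role (100 pts), Quispe→Design role (88 pts), Rossi→Frontend role (78 pts) — total 93+93+100+88+78 = 452 pts.
Next-best assignment: Tanaka→Frontend role, Farahani→Backend role, Watson→Lead role, Quispe→Design role, Rossi→Ops role = 442 pts.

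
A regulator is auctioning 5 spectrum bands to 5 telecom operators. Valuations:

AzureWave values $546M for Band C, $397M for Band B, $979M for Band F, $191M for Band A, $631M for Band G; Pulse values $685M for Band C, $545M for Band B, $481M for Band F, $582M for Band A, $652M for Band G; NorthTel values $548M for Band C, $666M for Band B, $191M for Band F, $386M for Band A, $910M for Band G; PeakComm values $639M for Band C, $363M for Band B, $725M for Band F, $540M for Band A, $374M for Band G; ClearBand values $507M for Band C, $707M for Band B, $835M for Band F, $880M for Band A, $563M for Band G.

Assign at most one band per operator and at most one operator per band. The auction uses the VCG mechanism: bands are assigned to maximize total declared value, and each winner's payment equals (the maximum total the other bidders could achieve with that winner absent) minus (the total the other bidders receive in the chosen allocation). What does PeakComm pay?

Efficient allocation: AzureWave→Band F ($979M), Pulse→Band B ($545M), NorthTel→Band G ($910M), PeakComm→Band C ($639M), ClearBand→Band A ($880M); total welfare W = $3953M.
PeakComm receives Band C at value $639M, so the others get W − 639 = $3314M.
Without PeakComm: best allocation of the remaining 4 bidders over all 5 bands is AzureWave→Band F ($979M), Pulse→Band C ($685M), NorthTel→Band G ($910M), ClearBand→Band A ($880M), total $3454M.
VCG payment = (others' best without PeakComm) − (others' welfare with PeakComm) = 3454 − 3314 = $140M.

PeakComm pays $140M.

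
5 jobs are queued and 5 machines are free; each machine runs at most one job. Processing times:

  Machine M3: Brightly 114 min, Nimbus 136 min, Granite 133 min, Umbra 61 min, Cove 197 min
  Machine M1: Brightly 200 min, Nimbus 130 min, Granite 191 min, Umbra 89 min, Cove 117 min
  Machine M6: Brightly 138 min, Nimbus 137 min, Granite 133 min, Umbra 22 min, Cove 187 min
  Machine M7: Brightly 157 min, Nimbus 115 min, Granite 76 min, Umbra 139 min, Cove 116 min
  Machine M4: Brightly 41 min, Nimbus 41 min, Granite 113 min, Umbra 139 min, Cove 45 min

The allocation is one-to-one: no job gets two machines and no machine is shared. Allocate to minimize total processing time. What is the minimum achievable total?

Optimal: Brightly→Machine M3 (114 min), Nimbus→Machine M4 (41 min), Granite→Machine M7 (76 min), Umbra→Machine M6 (22 min), Cove→Machine M1 (117 min) — total 114+41+76+22+117 = 370 min.
Column-greedy (each machine in turn goes to its cheapest remaining job) gives 467 min, worse by 97.
Next-best assignment: Brightly→Machine M3, Nimbus→Machine M1, Granite→Machine M7, Umbra→Machine M6, Cove→Machine M4 = 387 min.

Minimum total: 370 min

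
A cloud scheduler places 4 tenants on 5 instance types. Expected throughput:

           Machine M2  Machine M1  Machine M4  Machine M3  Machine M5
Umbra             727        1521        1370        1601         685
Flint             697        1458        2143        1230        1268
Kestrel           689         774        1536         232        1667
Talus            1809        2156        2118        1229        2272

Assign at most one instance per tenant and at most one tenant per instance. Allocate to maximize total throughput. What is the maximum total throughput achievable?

Max total: 7567 ops/s

This is the linear assignment problem.
Optimal: Umbra→Machine M3 (1601 ops/s), Flint→Machine M4 (2143 ops/s), Kestrel→Machine M5 (1667 ops/s), Talus→Machine M1 (2156 ops/s) — total 1601+2143+1667+2156 = 7567 ops/s.
Column-greedy (each instance in turn goes to its best remaining tenant) gives 5705 ops/s, worse by 1862.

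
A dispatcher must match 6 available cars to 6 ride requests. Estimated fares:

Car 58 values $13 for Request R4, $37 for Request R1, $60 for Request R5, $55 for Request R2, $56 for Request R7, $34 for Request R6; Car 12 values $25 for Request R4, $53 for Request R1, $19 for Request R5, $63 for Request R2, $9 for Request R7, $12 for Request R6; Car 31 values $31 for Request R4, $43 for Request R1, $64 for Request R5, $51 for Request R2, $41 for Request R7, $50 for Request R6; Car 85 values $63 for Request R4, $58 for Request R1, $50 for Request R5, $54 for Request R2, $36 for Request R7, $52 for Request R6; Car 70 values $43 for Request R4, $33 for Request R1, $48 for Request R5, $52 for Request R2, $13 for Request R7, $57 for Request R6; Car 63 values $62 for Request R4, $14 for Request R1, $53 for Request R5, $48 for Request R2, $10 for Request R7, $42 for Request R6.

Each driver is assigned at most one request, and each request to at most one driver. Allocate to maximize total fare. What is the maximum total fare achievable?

Treat this as an assignment problem: match each driver to one request.
Optimal: Car 58→Request R7 ($56), Car 12→Request R2 ($63), Car 31→Request R5 ($64), Car 85→Request R1 ($58), Car 70→Request R6 ($57), Car 63→Request R4 ($62) — total 56+63+64+58+57+62 = $360.
Max-entry greedy (repeatedly take the single best remaining cell) gives $317, worse by 43.

Maximum total: $360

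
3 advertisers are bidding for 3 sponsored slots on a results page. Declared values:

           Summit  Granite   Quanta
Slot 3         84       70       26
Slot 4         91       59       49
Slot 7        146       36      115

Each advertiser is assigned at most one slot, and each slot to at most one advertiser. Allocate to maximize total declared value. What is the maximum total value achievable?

Optimal: Summit→Slot 4 ($91), Granite→Slot 3 ($70), Quanta→Slot 7 ($115) — total 91+70+115 = $276.
Column-greedy (each slot in turn goes to its best remaining advertiser) gives $258, worse by 18.

Max total: $276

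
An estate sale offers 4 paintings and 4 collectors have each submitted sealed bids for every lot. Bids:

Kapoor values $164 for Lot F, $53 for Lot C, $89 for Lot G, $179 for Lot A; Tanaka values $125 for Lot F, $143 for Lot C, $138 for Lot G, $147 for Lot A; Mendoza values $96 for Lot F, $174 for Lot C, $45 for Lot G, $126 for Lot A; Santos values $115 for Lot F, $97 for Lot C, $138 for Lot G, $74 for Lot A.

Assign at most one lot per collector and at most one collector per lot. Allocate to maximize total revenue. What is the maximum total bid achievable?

Maximum total: $623

Optimal: Kapoor→Lot F ($164), Tanaka→Lot A ($147), Mendoza→Lot C ($174), Santos→Lot G ($138) — total 164+147+174+138 = $623.
Column-greedy (each lot in turn goes to its best remaining collector) gives $550, worse by 73.
Checked against all permutations: $623 is optimal.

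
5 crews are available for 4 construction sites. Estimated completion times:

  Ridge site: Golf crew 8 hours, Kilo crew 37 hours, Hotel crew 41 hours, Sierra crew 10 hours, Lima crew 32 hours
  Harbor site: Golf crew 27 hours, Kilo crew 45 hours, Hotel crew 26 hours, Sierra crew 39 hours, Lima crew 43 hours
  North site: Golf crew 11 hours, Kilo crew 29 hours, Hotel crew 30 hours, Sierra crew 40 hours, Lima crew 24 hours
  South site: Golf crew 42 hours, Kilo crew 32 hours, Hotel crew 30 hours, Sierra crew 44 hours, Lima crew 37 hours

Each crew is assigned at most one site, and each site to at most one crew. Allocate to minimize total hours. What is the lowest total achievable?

Minimum total: 79 hours

Optimal: Sierra crew→Ridge site (10 hours), Hotel crew→Harbor site (26 hours), Golf crew→North site (11 hours), Kilo crew→South site (32 hours) — total 10+26+11+32 = 79 hours.
Row-greedy (each crew in turn takes its cheapest remaining site) gives 107 hours, worse by 28.
Next-best assignment: Sierra crew→Ridge site, Hotel crew→Harbor site, Golf crew→North site, Lima crew→South site = 84 hours.
Swapping Kilo crew↔Golf crew (Kilo crew→North site 29 hours, Golf crew→South site 42 hours) adds 28.
No other one-to-one assignment undercuts 79 hours.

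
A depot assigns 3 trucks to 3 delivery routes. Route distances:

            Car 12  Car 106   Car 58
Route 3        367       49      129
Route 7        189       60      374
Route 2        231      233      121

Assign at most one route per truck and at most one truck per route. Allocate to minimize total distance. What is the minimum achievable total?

This is the linear assignment problem.
Optimal: Car 12→Route 7 (189 km), Car 106→Route 3 (49 km), Car 58→Route 2 (121 km) — total 189+49+121 = 359 km.
Next-best assignment: Car 12→Route 2, Car 106→Route 7, Car 58→Route 3 = 420 km.
Swapping Car 106↔Car 12 (Car 106→Route 7 60 km, Car 12→Route 3 367 km) adds 189.

Minimum total: 359 km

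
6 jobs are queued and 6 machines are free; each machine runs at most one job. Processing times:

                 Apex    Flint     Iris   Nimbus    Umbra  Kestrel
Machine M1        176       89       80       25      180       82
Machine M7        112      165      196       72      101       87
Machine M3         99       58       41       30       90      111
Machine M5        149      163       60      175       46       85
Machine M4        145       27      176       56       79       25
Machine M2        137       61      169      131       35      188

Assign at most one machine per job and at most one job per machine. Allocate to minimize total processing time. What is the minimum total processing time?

Optimal: Apex→Machine M7 (112 min), Flint→Machine M2 (61 min), Iris→Machine M3 (41 min), Nimbus→Machine M1 (25 min), Umbra→Machine M5 (46 min), Kestrel→Machine M4 (25 min) — total 112+61+41+25+46+25 = 310 min.
Min-entry greedy (repeatedly take the single cheapest remaining cell) gives 401 min, worse by 91.
Next-best assignment: Apex→Machine M7, Flint→Machine M3, Iris→Machine M5, Nimbus→Machine M1, Umbra→Machine M2, Kestrel→Machine M4 = 315 min.
Swapping Iris↔Umbra (Iris→Machine M5 60 min, Umbra→Machine M3 90 min) adds 63.

Minimum total: 310 min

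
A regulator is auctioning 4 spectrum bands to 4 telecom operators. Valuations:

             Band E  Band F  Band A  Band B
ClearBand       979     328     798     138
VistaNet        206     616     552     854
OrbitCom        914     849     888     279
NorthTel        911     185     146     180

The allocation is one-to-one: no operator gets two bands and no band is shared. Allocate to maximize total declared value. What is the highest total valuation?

This is the linear assignment problem.
Optimal: ClearBand→Band A ($798M), VistaNet→Band B ($854M), OrbitCom→Band F ($849M), NorthTel→Band E ($911M) — total 798+854+849+911 = $3412M.
Row-greedy (each operator in turn takes its best remaining band) gives $2906M, worse by 506.
Next-best assignment: ClearBand→Band F, VistaNet→Band B, OrbitCom→Band A, NorthTel→Band E = $2981M.

Maximum total: $3412M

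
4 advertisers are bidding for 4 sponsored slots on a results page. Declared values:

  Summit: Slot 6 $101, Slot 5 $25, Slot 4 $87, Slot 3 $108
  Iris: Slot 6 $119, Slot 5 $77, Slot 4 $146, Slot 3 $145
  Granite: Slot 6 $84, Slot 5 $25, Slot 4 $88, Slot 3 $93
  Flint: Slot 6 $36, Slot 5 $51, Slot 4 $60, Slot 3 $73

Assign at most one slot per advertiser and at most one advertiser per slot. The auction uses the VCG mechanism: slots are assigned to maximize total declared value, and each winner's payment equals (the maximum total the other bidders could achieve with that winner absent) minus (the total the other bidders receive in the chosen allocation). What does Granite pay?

Granite pays $22.

Efficient allocation: Summit→Slot 6 ($101), Iris→Slot 4 ($146), Granite→Slot 3 ($93), Flint→Slot 5 ($51); total welfare W = $391.
Granite receives Slot 3 at value $93, so the others get W − 93 = $298.
Without Granite: best allocation of the remaining 3 bidders over all 4 slots is Summit→Slot 6 ($101), Iris→Slot 4 ($146), Flint→Slot 3 ($73), total $320.
VCG payment = (others' best without Granite) − (others' welfare with Granite) = 320 − 298 = $22.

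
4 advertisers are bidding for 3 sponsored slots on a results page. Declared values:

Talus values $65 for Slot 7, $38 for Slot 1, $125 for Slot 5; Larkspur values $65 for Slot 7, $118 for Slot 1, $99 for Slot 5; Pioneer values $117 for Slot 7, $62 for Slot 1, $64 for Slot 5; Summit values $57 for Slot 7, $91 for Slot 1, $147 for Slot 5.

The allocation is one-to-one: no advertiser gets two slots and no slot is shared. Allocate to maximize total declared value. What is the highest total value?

Maximum total: $382

Treat this as an assignment problem: match each advertiser to one slot.
Optimal: Pioneer→Slot 7 ($117), Larkspur→Slot 1 ($118), Summit→Slot 5 ($147) — total 117+118+147 = $382.
Row-greedy (each advertiser in turn takes its best remaining slot) gives $360, worse by 22.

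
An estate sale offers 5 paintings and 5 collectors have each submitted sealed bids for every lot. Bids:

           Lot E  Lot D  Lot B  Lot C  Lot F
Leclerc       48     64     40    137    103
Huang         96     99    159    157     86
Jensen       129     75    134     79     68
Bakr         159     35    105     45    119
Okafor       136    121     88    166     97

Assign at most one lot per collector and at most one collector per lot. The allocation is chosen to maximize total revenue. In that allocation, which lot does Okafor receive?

This is a one-to-one assignment (maximum-weight bipartite matching).
Optimal: Leclerc→Lot F ($103), Huang→Lot C ($157), Jensen→Lot B ($134), Bakr→Lot E ($159), Okafor→Lot D ($121) — total 103+157+134+159+121 = $674.
Row-greedy (each collector in turn takes its best remaining lot) gives $665, worse by 9.
Okafor's own top lot is Lot C ($166), but forcing Okafor→Lot C and reassigning the rest optimally gives only $662 — worse by 12.

Okafor receives Lot D.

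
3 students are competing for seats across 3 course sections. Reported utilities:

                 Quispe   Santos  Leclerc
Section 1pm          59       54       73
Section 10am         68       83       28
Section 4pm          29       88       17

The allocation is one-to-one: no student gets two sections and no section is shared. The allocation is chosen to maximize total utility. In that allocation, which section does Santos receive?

Santos receives Section 4pm.

Optimal: Quispe→Section 10am (68 points), Santos→Section 4pm (88 points), Leclerc→Section 1pm (73 points) — total 68+88+73 = 229 points.
Column-greedy (each section in turn goes to its best remaining student) gives 185 points, worse by 44.
Swapping Leclerc↔Santos (Leclerc→Section 4pm 17 points, Santos→Section 1pm 54 points) loses 90.
No other one-to-one assignment exceeds 229 points.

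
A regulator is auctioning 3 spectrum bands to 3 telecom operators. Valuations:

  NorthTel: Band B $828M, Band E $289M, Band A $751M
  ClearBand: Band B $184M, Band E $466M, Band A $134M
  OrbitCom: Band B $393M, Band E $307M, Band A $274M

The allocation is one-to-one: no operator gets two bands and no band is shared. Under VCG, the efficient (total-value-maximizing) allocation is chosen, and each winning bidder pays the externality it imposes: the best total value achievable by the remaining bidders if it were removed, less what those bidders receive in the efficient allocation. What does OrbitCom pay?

OrbitCom pays $77M.

Efficient allocation: NorthTel→Band A ($751M), ClearBand→Band E ($466M), OrbitCom→Band B ($393M); total welfare W = $1610M.
OrbitCom receives Band B at value $393M, so the others get W − 393 = $1217M.
Without OrbitCom: best allocation of the remaining 2 bidders over all 3 bands is NorthTel→Band B ($828M), ClearBand→Band E ($466M), total $1294M.
VCG payment = (others' best without OrbitCom) − (others' welfare with OrbitCom) = 1294 − 1217 = $77M.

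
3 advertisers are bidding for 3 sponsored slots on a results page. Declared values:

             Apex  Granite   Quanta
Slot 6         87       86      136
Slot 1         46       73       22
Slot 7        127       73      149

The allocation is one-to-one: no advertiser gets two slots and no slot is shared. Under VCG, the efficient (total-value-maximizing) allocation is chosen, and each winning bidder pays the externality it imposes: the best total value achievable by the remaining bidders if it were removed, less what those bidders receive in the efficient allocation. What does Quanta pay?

Quanta pays $13.

Efficient allocation: Apex→Slot 7 ($127), Granite→Slot 1 ($73), Quanta→Slot 6 ($136); total welfare W = $336.
Quanta receives Slot 6 at value $136, so the others get W − 136 = $200.
Without Quanta: best allocation of the remaining 2 bidders over all 3 slots is Apex→Slot 7 ($127), Granite→Slot 6 ($86), total $213.
VCG payment = (others' best without Quanta) − (others' welfare with Quanta) = 213 − 200 = $13.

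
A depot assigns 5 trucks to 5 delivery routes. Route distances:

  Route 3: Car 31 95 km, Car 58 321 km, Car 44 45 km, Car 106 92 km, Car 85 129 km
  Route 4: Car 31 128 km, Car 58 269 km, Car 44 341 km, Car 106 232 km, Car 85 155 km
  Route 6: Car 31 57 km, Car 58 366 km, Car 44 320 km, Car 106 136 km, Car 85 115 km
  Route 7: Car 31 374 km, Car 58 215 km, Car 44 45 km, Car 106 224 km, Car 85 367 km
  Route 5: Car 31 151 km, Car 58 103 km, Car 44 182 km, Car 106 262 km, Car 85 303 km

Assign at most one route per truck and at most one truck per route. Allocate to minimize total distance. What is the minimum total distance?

Minimum total: 452 km

Optimal: Car 31→Route 6 (57 km), Car 58→Route 5 (103 km), Car 44→Route 7 (45 km), Car 106→Route 3 (92 km), Car 85→Route 4 (155 km) — total 57+103+45+92+155 = 452 km.
Row-greedy (each truck in turn takes its cheapest remaining route) gives 584 km, worse by 132.
Next-best assignment: Car 31→Route 4, Car 58→Route 5, Car 44→Route 7, Car 106→Route 3, Car 85→Route 6 = 483 km.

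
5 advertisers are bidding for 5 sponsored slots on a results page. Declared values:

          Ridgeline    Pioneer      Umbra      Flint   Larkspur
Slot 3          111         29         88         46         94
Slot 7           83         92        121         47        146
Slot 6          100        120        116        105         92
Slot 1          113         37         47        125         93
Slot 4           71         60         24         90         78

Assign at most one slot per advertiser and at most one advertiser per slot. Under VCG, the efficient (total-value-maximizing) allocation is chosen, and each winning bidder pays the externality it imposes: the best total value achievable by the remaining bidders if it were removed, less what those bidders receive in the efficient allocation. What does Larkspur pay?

Efficient allocation: Ridgeline→Slot 3 ($111), Pioneer→Slot 4 ($60), Umbra→Slot 6 ($116), Flint→Slot 1 ($125), Larkspur→Slot 7 ($146); total welfare W = $558.
Larkspur receives Slot 7 at value $146, so the others get W − 146 = $412.
Without Larkspur: best allocation of the remaining 4 bidders over all 5 slots is Ridgeline→Slot 3 ($111), Pioneer→Slot 6 ($120), Umbra→Slot 7 ($121), Flint→Slot 1 ($125), total $477.
VCG payment = (others' best without Larkspur) − (others' welfare with Larkspur) = 477 − 412 = $65.

Larkspur pays $65.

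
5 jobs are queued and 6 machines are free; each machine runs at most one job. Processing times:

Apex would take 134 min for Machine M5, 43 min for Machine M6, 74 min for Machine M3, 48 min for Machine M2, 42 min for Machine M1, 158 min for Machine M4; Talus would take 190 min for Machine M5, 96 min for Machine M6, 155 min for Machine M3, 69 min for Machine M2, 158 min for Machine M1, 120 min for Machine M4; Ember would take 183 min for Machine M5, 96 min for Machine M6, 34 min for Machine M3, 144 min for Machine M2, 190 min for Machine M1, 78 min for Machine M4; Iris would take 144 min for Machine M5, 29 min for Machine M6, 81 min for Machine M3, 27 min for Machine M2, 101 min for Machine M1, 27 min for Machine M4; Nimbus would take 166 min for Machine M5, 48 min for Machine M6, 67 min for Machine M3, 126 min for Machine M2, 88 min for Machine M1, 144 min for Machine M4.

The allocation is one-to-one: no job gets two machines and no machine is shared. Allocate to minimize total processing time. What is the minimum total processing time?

Optimal: Apex→Machine M1 (42 min), Talus→Machine M2 (69 min), Ember→Machine M3 (34 min), Iris→Machine M4 (27 min), Nimbus→Machine M6 (48 min) — total 42+69+34+27+48 = 220 min.
Min-entry greedy (repeatedly take the single cheapest remaining cell) gives 271 min, worse by 51.
Checked against all permutations: 220 min is optimal.

Minimum total: 220 min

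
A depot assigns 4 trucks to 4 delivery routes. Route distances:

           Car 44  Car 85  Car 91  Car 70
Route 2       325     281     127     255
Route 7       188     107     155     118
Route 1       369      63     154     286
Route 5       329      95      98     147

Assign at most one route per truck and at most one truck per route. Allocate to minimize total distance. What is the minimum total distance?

Minimum total: 525 km

Treat this as an assignment problem: match each truck to one route.
Optimal: Car 44→Route 7 (188 km), Car 85→Route 1 (63 km), Car 91→Route 2 (127 km), Car 70→Route 5 (147 km) — total 188+63+127+147 = 525 km.
Column-greedy (each route in turn goes to its cheapest remaining truck) gives 849 km, worse by 324.
Next-best assignment: Car 44→Route 2, Car 85→Route 1, Car 91→Route 5, Car 70→Route 7 = 604 km.
Every other assignment is strictly worse.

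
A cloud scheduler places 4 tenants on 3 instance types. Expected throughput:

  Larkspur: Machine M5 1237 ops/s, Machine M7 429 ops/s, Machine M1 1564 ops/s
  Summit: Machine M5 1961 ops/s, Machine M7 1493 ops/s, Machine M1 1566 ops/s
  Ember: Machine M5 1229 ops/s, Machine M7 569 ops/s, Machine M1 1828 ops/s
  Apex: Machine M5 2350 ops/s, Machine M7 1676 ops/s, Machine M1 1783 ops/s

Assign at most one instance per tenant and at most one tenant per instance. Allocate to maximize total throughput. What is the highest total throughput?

Optimal: Apex→Machine M5 (2350 ops/s), Summit→Machine M7 (1493 ops/s), Ember→Machine M1 (1828 ops/s) — total 2350+1493+1828 = 5671 ops/s.
Row-greedy (each tenant in turn takes its best remaining instance) gives 4094 ops/s, worse by 1577.
Next-best assignment: Summit→Machine M5, Apex→Machine M7, Ember→Machine M1 = 5465 ops/s.
Swapping Ember↔Apex (Ember→Machine M5 1229 ops/s, Apex→Machine M1 1783 ops/s) loses 1166.
No other one-to-one assignment exceeds 5671 ops/s.

Max total: 5671 ops/s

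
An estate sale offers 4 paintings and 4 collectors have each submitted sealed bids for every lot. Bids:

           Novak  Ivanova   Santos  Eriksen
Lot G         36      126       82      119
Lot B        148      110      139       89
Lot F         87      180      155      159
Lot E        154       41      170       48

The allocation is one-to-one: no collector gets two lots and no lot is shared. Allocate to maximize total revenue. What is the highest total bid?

This is a one-to-one assignment (maximum-weight bipartite matching).
Optimal: Novak→Lot B ($148), Ivanova→Lot F ($180), Santos→Lot E ($170), Eriksen→Lot G ($119) — total 148+180+170+119 = $617.
Column-greedy (each lot in turn goes to its best remaining collector) gives $603, worse by 14.
Swapping Eriksen↔Ivanova (Eriksen→Lot F $159, Ivanova→Lot G $126) loses 14.

Maximum total: $617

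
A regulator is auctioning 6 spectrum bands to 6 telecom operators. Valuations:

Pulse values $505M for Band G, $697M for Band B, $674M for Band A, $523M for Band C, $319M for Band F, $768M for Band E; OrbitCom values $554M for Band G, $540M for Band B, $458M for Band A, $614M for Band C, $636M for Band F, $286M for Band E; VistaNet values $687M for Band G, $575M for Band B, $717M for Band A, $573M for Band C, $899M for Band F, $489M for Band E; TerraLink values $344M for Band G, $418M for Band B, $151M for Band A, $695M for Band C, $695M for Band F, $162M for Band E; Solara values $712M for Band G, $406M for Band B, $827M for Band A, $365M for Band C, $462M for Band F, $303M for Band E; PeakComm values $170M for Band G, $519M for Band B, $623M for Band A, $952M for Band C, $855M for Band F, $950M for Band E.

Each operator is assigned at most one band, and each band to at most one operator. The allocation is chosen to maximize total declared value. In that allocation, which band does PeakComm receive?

Optimal: Pulse→Band B ($697M), OrbitCom→Band G ($554M), VistaNet→Band F ($899M), TerraLink→Band C ($695M), Solara→Band A ($827M), PeakComm→Band E ($950M) — total 697+554+899+695+827+950 = $4622M.
Max-entry greedy (repeatedly take the single best remaining cell) gives $4418M, worse by 204.
PeakComm's own top band is Band C ($952M), but forcing PeakComm→Band C and reassigning the rest optimally gives only $4469M — worse by 153.

PeakComm receives Band E.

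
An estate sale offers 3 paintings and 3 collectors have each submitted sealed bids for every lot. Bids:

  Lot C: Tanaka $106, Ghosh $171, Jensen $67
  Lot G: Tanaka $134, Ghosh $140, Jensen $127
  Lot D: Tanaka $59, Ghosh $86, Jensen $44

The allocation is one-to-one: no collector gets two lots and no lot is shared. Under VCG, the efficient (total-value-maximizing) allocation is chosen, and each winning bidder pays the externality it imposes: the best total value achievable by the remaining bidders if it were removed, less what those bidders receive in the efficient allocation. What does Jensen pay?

Jensen pays $75.

Efficient allocation: Tanaka→Lot D ($59), Ghosh→Lot C ($171), Jensen→Lot G ($127); total welfare W = $357.
Jensen receives Lot G at value $127, so the others get W − 127 = $230.
Without Jensen: best allocation of the remaining 2 bidders over all 3 lots is Tanaka→Lot G ($134), Ghosh→Lot C ($171), total $305.
VCG payment = (others' best without Jensen) − (others' welfare with Jensen) = 305 − 230 = $75.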